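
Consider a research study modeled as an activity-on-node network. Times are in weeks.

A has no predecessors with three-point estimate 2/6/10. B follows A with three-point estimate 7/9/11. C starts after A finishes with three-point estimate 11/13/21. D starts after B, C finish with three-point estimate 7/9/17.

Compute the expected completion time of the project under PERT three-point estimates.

30 weeks

te_A = (2 + 4·6 + 10)/6 = 36/6 = 6
te_B = (7 + 4·9 + 11)/6 = 54/6 = 9
te_C = (11 + 4·13 + 21)/6 = 84/6 = 14
te_D = (7 + 4·9 + 17)/6 = 60/6 = 10

Forward pass:
ES_A = 0; EF_A = 6
ES_B = 6; EF_B = 6+9 = 15
ES_C = 6; EF_C = 6+14 = 20
ES_D = max(EF_B=15, EF_C=20) = 20; EF_D = 20+10 = 30
Expected project duration μ = 30 weeks. Critical path: A → C → D.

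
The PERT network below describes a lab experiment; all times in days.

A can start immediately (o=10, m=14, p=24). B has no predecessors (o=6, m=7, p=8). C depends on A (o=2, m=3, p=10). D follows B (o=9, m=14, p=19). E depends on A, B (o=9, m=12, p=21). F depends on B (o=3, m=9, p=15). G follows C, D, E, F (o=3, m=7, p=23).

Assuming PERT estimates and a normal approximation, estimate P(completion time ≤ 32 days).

te_A = (10 + 4·14 + 24)/6 = 90/6 = 15; σ²_A = ((24−10)/6)² = 5.444
te_B = (6 + 4·7 + 8)/6 = 42/6 = 7; σ²_B = ((8−6)/6)² = 0.111
te_C = (2 + 4·3 + 10)/6 = 24/6 = 4; σ²_C = ((10−2)/6)² = 1.778
te_D = (9 + 4·14 + 19)/6 = 84/6 = 14; σ²_D = ((19−9)/6)² = 2.778
te_E = (9 + 4·12 + 21)/6 = 78/6 = 13; σ²_E = ((21−9)/6)² = 4.000
te_F = (3 + 4·9 + 15)/6 = 54/6 = 9; σ²_F = ((15−3)/6)² = 4.000
te_G = (3 + 4·7 + 23)/6 = 54/6 = 9; σ²_G = ((23−3)/6)² = 11.111

Forward pass:
ES_A = 0; EF_A = 15
ES_B = 0; EF_B = 7
ES_C = 15; EF_C = 15+4 = 19
ES_D = 7; EF_D = 7+14 = 21
ES_E = max(EF_A=15, EF_B=7) = 15; EF_E = 15+13 = 28
ES_F = 7; EF_F = 7+9 = 16
ES_G = max(EF_C=19, EF_D=21, EF_E=28, EF_F=16) = 28; EF_G = 28+9 = 37
Expected project duration μ = 37 days. Critical path: A → E → G.

Variance along critical path = 5.444 + 4.000 + 11.111 = 20.556; σ = √20.556 = 4.534 days.
Z = (32 − 37) / 4.534 = -1.103
P(T ≤ 32) = Φ(-1.103) ≈ 0.135

0.135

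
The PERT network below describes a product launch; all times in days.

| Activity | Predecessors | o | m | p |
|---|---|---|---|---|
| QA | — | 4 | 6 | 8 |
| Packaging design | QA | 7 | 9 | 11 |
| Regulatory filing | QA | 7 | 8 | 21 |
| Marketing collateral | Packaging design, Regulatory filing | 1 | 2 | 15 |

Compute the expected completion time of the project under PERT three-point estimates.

20 days

te_QA = (4 + 4·6 + 8)/6 = 36/6 = 6
te_Packaging design = (7 + 4·9 + 11)/6 = 54/6 = 9
te_Regulatory filing = (7 + 4·8 + 21)/6 = 60/6 = 10
te_Marketing collateral = (1 + 4·2 + 15)/6 = 24/6 = 4

Forward pass:
ES_QA = 0; EF_QA = 6
ES_Packaging design = 6; EF_Packaging design = 6+9 = 15
ES_Regulatory filing = 6; EF_Regulatory filing = 6+10 = 16
ES_Marketing collateral = max(EF_Packaging design=15, EF_Regulatory filing=16) = 16; EF_Marketing collateral = 16+4 = 20
Expected project duration μ = 20 days. Critical path: QA → Regulatory filing → Marketing collateral.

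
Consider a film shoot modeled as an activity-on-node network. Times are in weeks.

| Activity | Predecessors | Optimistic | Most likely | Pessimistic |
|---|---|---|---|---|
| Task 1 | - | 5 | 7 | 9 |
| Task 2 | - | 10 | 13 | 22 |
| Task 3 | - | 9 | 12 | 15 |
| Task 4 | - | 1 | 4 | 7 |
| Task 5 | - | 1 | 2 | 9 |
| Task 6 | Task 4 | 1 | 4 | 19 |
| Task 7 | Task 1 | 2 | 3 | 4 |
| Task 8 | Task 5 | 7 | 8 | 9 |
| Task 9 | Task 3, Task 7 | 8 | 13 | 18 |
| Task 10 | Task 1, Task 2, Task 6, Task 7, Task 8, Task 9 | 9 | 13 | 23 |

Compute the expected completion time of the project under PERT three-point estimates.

te_Task 1 = (5 + 4·7 + 9)/6 = 42/6 = 7
te_Task 2 = (10 + 4·13 + 22)/6 = 84/6 = 14
te_Task 3 = (9 + 4·12 + 15)/6 = 72/6 = 12
te_Task 4 = (1 + 4·4 + 7)/6 = 24/6 = 4
te_Task 5 = (1 + 4·2 + 9)/6 = 18/6 = 3
te_Task 6 = (1 + 4·4 + 19)/6 = 36/6 = 6
te_Task 7 = (2 + 4·3 + 4)/6 = 18/6 = 3
te_Task 8 = (7 + 4·8 + 9)/6 = 48/6 = 8
te_Task 9 = (8 + 4·13 + 18)/6 = 78/6 = 13
te_Task 10 = (9 + 4·13 + 23)/6 = 84/6 = 14

Forward pass:
ES_Task 1 = 0; EF_Task 1 = 7
ES_Task 2 = 0; EF_Task 2 = 14
ES_Task 3 = 0; EF_Task 3 = 12
ES_Task 4 = 0; EF_Task 4 = 4
ES_Task 5 = 0; EF_Task 5 = 3
ES_Task 6 = 4; EF_Task 6 = 4+6 = 10
ES_Task 7 = 7; EF_Task 7 = 7+3 = 10
ES_Task 8 = 3; EF_Task 8 = 3+8 = 11
ES_Task 9 = max(EF_Task 3=12, EF_Task 7=10) = 12; EF_Task 9 = 12+13 = 25
ES_Task 10 = max(EF_Task 1=7, EF_Task 2=14, EF_Task 6=10, EF_Task 7=10, EF_Task 8=11, EF_Task 9=25) = 25; EF_Task 10 = 25+14 = 39
Expected project duration μ = 39 weeks. Critical path: Task 3 → Task 9 → Task 10.

39 weeks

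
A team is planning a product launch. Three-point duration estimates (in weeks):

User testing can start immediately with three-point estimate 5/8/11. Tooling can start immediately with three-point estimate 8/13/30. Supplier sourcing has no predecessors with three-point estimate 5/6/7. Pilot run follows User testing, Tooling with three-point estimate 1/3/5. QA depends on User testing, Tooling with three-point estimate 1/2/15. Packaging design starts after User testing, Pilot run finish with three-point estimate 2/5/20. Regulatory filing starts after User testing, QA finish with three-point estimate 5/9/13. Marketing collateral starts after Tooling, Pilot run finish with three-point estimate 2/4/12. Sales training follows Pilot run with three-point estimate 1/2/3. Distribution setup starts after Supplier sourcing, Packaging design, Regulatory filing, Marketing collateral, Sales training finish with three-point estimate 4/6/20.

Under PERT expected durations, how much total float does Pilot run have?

3 weeks

te_User testing = (5 + 4·8 + 11)/6 = 48/6 = 8
te_Tooling = (8 + 4·13 + 30)/6 = 90/6 = 15
te_Supplier sourcing = (5 + 4·6 + 7)/6 = 36/6 = 6
te_Pilot run = (1 + 4·3 + 5)/6 = 18/6 = 3
te_QA = (1 + 4·2 + 15)/6 = 24/6 = 4
te_Packaging design = (2 + 4·5 + 20)/6 = 42/6 = 7
te_Regulatory filing = (5 + 4·9 + 13)/6 = 54/6 = 9
te_Marketing collateral = (2 + 4·4 + 12)/6 = 30/6 = 5
te_Sales training = (1 + 4·2 + 3)/6 = 12/6 = 2
te_Distribution setup = (4 + 4·6 + 20)/6 = 48/6 = 8

Forward pass:
ES_User testing = 0; EF_User testing = 8
ES_Tooling = 0; EF_Tooling = 15
ES_Supplier sourcing = 0; EF_Supplier sourcing = 6
ES_Pilot run = max(EF_User testing=8, EF_Tooling=15) = 15; EF_Pilot run = 15+3 = 18
ES_QA = max(EF_User testing=8, EF_Tooling=15) = 15; EF_QA = 15+4 = 19
ES_Packaging design = max(EF_User testing=8, EF_Pilot run=18) = 18; EF_Packaging design = 18+7 = 25
ES_Regulatory filing = max(EF_User testing=8, EF_QA=19) = 19; EF_Regulatory filing = 19+9 = 28
ES_Marketing collateral = max(EF_Tooling=15, EF_Pilot run=18) = 18; EF_Marketing collateral = 18+5 = 23
ES_Sales training = 18; EF_Sales training = 18+2 = 20
ES_Distribution setup = max(EF_Supplier sourcing=6, EF_Packaging design=25, EF_Regulatory filing=28, EF_Marketing collateral=23, EF_Sales training=20) = 28; EF_Distribution setup = 28+8 = 36
Expected project duration μ = 36 weeks. Critical path: Tooling → QA → Regulatory filing → Distribution setup.

Backward pass:
LF_Distribution setup = 36; LS_Distribution setup = 36−8 = 28
LF_Sales training = LS_Distribution setup = 28; LS_Sales training = 28−2 = 26
LF_Marketing collateral = LS_Distribution setup = 28; LS_Marketing collateral = 28−5 = 23
LF_Regulatory filing = LS_Distribution setup = 28; LS_Regulatory filing = 28−9 = 19
LF_Packaging design = LS_Distribution setup = 28; LS_Packaging design = 28−7 = 21
LF_QA = LS_Regulatory filing = 19; LS_QA = 19−4 = 15
LF_Pilot run = min(LS_Packaging design=21, LS_Marketing collateral=23, LS_Sales training=26) = 21; LS_Pilot run = 21−3 = 18
LF_Supplier sourcing = LS_Distribution setup = 28; LS_Supplier sourcing = 28−6 = 22
LF_Tooling = min(LS_Pilot run=18, LS_QA=15, LS_Marketing collateral=23) = 15; LS_Tooling = 15−15 = 0
LF_User testing = min(LS_Pilot run=18, LS_QA=15, LS_Packaging design=21, LS_Regulatory filing=19) = 15; LS_User testing = 15−8 = 7
Slack_Pilot run = LS_Pilot run − ES_Pilot run = 18 − 15 = 3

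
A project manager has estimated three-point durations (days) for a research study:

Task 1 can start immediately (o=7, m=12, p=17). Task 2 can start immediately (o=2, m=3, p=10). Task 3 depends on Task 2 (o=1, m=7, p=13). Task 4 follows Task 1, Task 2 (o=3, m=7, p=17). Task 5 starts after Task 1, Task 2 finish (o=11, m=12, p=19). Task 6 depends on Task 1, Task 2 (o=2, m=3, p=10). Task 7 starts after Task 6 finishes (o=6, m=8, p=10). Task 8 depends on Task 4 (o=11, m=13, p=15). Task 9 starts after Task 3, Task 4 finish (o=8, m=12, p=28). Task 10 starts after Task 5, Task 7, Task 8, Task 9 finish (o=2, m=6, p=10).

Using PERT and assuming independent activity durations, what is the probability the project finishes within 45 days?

0.862

te_Task 1 = (7 + 4·12 + 17)/6 = 72/6 = 12; σ²_Task 1 = ((17−7)/6)² = 2.778
te_Task 2 = (2 + 4·3 + 10)/6 = 24/6 = 4; σ²_Task 2 = ((10−2)/6)² = 1.778
te_Task 3 = (1 + 4·7 + 13)/6 = 42/6 = 7; σ²_Task 3 = ((13−1)/6)² = 4.000
te_Task 4 = (3 + 4·7 + 17)/6 = 48/6 = 8; σ²_Task 4 = ((17−3)/6)² = 5.444
te_Task 5 = (11 + 4·12 + 19)/6 = 78/6 = 13; σ²_Task 5 = ((19−11)/6)² = 1.778
te_Task 6 = (2 + 4·3 + 10)/6 = 24/6 = 4; σ²_Task 6 = ((10−2)/6)² = 1.778
te_Task 7 = (6 + 4·8 + 10)/6 = 48/6 = 8; σ²_Task 7 = ((10−6)/6)² = 0.444
te_Task 8 = (11 + 4·13 + 15)/6 = 78/6 = 13; σ²_Task 8 = ((15−11)/6)² = 0.444
te_Task 9 = (8 + 4·12 + 28)/6 = 84/6 = 14; σ²_Task 9 = ((28−8)/6)² = 11.111
te_Task 10 = (2 + 4·6 + 10)/6 = 36/6 = 6; σ²_Task 10 = ((10−2)/6)² = 1.778

Forward pass:
ES_Task 1 = 0; EF_Task 1 = 12
ES_Task 2 = 0; EF_Task 2 = 4
ES_Task 3 = 4; EF_Task 3 = 4+7 = 11
ES_Task 4 = max(EF_Task 1=12, EF_Task 2=4) = 12; EF_Task 4 = 12+8 = 20
ES_Task 5 = max(EF_Task 1=12, EF_Task 2=4) = 12; EF_Task 5 = 12+13 = 25
ES_Task 6 = max(EF_Task 1=12, EF_Task 2=4) = 12; EF_Task 6 = 12+4 = 16
ES_Task 7 = 16; EF_Task 7 = 16+8 = 24
ES_Task 8 = 20; EF_Task 8 = 20+13 = 33
ES_Task 9 = max(EF_Task 3=11, EF_Task 4=20) = 20; EF_Task 9 = 20+14 = 34
ES_Task 10 = max(EF_Task 5=25, EF_Task 7=24, EF_Task 8=33, EF_Task 9=34) = 34; EF_Task 10 = 34+6 = 40
Expected project duration μ = 40 days. Critical path: Task 1 → Task 4 → Task 9 → Task 10.

Variance along critical path = 2.778 + 5.444 + 11.111 + 1.778 = 21.111; σ = √21.111 = 4.595 days.
Z = (45 − 40) / 4.595 = 1.088
P(T ≤ 45) = Φ(1.088) ≈ 0.862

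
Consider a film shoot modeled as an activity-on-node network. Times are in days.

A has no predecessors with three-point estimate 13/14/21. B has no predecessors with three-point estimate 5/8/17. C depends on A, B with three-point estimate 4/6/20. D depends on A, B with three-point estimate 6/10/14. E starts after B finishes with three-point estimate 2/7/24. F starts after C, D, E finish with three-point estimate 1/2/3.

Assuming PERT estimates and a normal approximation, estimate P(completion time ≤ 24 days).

te_A = (13 + 4·14 + 21)/6 = 90/6 = 15; σ²_A = ((21−13)/6)² = 1.778
te_B = (5 + 4·8 + 17)/6 = 54/6 = 9; σ²_B = ((17−5)/6)² = 4.000
te_C = (4 + 4·6 + 20)/6 = 48/6 = 8; σ²_C = ((20−4)/6)² = 7.111
te_D = (6 + 4·10 + 14)/6 = 60/6 = 10; σ²_D = ((14−6)/6)² = 1.778
te_E = (2 + 4·7 + 24)/6 = 54/6 = 9; σ²_E = ((24−2)/6)² = 13.444
te_F = (1 + 4·2 + 3)/6 = 12/6 = 2; σ²_F = ((3−1)/6)² = 0.111

Forward pass:
ES_A = 0; EF_A = 15
ES_B = 0; EF_B = 9
ES_C = max(EF_A=15, EF_B=9) = 15; EF_C = 15+8 = 23
ES_D = max(EF_A=15, EF_B=9) = 15; EF_D = 15+10 = 25
ES_E = 9; EF_E = 9+9 = 18
ES_F = max(EF_C=23, EF_D=25, EF_E=18) = 25; EF_F = 25+2 = 27
Expected project duration μ = 27 days. Critical path: A → D → F.

Variance along critical path = 1.778 + 1.778 + 0.111 = 3.667; σ = √3.667 = 1.915 days.
Z = (24 − 27) / 1.915 = -1.567
P(T ≤ 24) = Φ(-1.567) ≈ 0.059

0.059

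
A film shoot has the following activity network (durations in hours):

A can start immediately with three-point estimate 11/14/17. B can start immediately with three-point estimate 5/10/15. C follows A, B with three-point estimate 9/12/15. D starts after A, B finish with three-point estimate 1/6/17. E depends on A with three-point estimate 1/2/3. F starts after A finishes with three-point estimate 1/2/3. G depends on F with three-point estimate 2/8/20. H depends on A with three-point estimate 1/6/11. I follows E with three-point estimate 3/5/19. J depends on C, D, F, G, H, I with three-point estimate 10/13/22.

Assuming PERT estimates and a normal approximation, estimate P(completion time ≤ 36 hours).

te_A = (11 + 4·14 + 17)/6 = 84/6 = 14; σ²_A = ((17−11)/6)² = 1.000
te_B = (5 + 4·10 + 15)/6 = 60/6 = 10; σ²_B = ((15−5)/6)² = 2.778
te_C = (9 + 4·12 + 15)/6 = 72/6 = 12; σ²_C = ((15−9)/6)² = 1.000
te_D = (1 + 4·6 + 17)/6 = 42/6 = 7; σ²_D = ((17−1)/6)² = 7.111
te_E = (1 + 4·2 + 3)/6 = 12/6 = 2; σ²_E = ((3−1)/6)² = 0.111
te_F = (1 + 4·2 + 3)/6 = 12/6 = 2; σ²_F = ((3−1)/6)² = 0.111
te_G = (2 + 4·8 + 20)/6 = 54/6 = 9; σ²_G = ((20−2)/6)² = 9.000
te_H = (1 + 4·6 + 11)/6 = 36/6 = 6; σ²_H = ((11−1)/6)² = 2.778
te_I = (3 + 4·5 + 19)/6 = 42/6 = 7; σ²_I = ((19−3)/6)² = 7.111
te_J = (10 + 4·13 + 22)/6 = 84/6 = 14; σ²_J = ((22−10)/6)² = 4.000

Forward pass:
ES_A = 0; EF_A = 14
ES_B = 0; EF_B = 10
ES_C = max(EF_A=14, EF_B=10) = 14; EF_C = 14+12 = 26
ES_D = max(EF_A=14, EF_B=10) = 14; EF_D = 14+7 = 21
ES_E = 14; EF_E = 14+2 = 16
ES_F = 14; EF_F = 14+2 = 16
ES_G = 16; EF_G = 16+9 = 25
ES_H = 14; EF_H = 14+6 = 20
ES_I = 16; EF_I = 16+7 = 23
ES_J = max(EF_C=26, EF_D=21, EF_F=16, EF_G=25, EF_H=20, EF_I=23) = 26; EF_J = 26+14 = 40
Expected project duration μ = 40 hours. Critical path: A → C → J.

Variance along critical path = 1.000 + 1.000 + 4.000 = 6.000; σ = √6.000 = 2.449 hours.
Z = (36 − 40) / 2.449 = -1.633
P(T ≤ 36) = Φ(-1.633) ≈ 0.051

0.051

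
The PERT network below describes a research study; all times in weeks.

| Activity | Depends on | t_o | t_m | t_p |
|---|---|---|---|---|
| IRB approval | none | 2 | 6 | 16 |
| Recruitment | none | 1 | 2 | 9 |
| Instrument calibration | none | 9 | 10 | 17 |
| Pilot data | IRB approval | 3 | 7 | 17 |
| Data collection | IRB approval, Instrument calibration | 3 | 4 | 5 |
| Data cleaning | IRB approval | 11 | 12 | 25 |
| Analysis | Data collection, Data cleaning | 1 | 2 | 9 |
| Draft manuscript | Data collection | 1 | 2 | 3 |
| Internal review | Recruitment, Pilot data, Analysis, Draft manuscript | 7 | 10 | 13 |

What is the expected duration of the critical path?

te_IRB approval = (2 + 4·6 + 16)/6 = 42/6 = 7
te_Recruitment = (1 + 4·2 + 9)/6 = 18/6 = 3
te_Instrument calibration = (9 + 4·10 + 17)/6 = 66/6 = 11
te_Pilot data = (3 + 4·7 + 17)/6 = 48/6 = 8
te_Data collection = (3 + 4·4 + 5)/6 = 24/6 = 4
te_Data cleaning = (11 + 4·12 + 25)/6 = 84/6 = 14
te_Analysis = (1 + 4·2 + 9)/6 = 18/6 = 3
te_Draft manuscript = (1 + 4·2 + 3)/6 = 12/6 = 2
te_Internal review = (7 + 4·10 + 13)/6 = 60/6 = 10

Forward pass:
ES_IRB approval = 0; EF_IRB approval = 7
ES_Recruitment = 0; EF_Recruitment = 3
ES_Instrument calibration = 0; EF_Instrument calibration = 11
ES_Pilot data = 7; EF_Pilot data = 7+8 = 15
ES_Data collection = max(EF_IRB approval=7, EF_Instrument calibration=11) = 11; EF_Data collection = 11+4 = 15
ES_Data cleaning = 7; EF_Data cleaning = 7+14 = 21
ES_Analysis = max(EF_Data collection=15, EF_Data cleaning=21) = 21; EF_Analysis = 21+3 = 24
ES_Draft manuscript = 15; EF_Draft manuscript = 15+2 = 17
ES_Internal review = max(EF_Recruitment=3, EF_Pilot data=15, EF_Analysis=24, EF_Draft manuscript=17) = 24; EF_Internal review = 24+10 = 34
Expected project duration μ = 34 weeks. Critical path: IRB approval → Data cleaning → Analysis → Internal review.

34 weeks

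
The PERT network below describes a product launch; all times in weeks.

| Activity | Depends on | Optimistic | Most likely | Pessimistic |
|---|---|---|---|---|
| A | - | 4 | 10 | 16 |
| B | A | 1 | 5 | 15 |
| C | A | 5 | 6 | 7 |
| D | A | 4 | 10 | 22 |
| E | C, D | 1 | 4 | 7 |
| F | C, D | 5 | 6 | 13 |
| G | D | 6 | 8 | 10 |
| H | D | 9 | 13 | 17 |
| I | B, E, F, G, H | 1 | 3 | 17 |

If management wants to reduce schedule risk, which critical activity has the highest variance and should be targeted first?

te_A = (4 + 4·10 + 16)/6 = 60/6 = 10; σ²_A = ((16−4)/6)² = 4.000
te_B = (1 + 4·5 + 15)/6 = 36/6 = 6; σ²_B = ((15−1)/6)² = 5.444
te_C = (5 + 4·6 + 7)/6 = 36/6 = 6; σ²_C = ((7−5)/6)² = 0.111
te_D = (4 + 4·10 + 22)/6 = 66/6 = 11; σ²_D = ((22−4)/6)² = 9.000
te_E = (1 + 4·4 + 7)/6 = 24/6 = 4; σ²_E = ((7−1)/6)² = 1.000
te_F = (5 + 4·6 + 13)/6 = 42/6 = 7; σ²_F = ((13−5)/6)² = 1.778
te_G = (6 + 4·8 + 10)/6 = 48/6 = 8; σ²_G = ((10−6)/6)² = 0.444
te_H = (9 + 4·13 + 17)/6 = 78/6 = 13; σ²_H = ((17−9)/6)² = 1.778
te_I = (1 + 4·3 + 17)/6 = 30/6 = 5; σ²_I = ((17−1)/6)² = 7.111

Forward pass:
ES_A = 0; EF_A = 10
ES_B = 10; EF_B = 10+6 = 16
ES_C = 10; EF_C = 10+6 = 16
ES_D = 10; EF_D = 10+11 = 21
ES_E = max(EF_C=16, EF_D=21) = 21; EF_E = 21+4 = 25
ES_F = max(EF_C=16, EF_D=21) = 21; EF_F = 21+7 = 28
ES_G = 21; EF_G = 21+8 = 29
ES_H = 21; EF_H = 21+13 = 34
ES_I = max(EF_B=16, EF_E=25, EF_F=28, EF_G=29, EF_H=34) = 34; EF_I = 34+5 = 39
Expected project duration μ = 39 weeks. Critical path: A → D → H → I.

Variances on critical path: σ²_A=4.000, σ²_D=9.000, σ²_H=1.778, σ²_I=7.111.
Largest is σ²_D = 9.000.

D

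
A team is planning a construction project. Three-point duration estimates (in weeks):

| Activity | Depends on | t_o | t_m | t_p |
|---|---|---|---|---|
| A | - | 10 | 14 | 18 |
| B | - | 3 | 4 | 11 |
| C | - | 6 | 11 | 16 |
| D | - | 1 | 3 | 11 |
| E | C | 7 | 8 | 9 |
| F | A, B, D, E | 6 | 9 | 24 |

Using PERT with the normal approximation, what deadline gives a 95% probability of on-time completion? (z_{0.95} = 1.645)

te_A = (10 + 4·14 + 18)/6 = 84/6 = 14; σ²_A = ((18−10)/6)² = 1.778
te_B = (3 + 4·4 + 11)/6 = 30/6 = 5; σ²_B = ((11−3)/6)² = 1.778
te_C = (6 + 4·11 + 16)/6 = 66/6 = 11; σ²_C = ((16−6)/6)² = 2.778
te_D = (1 + 4·3 + 11)/6 = 24/6 = 4; σ²_D = ((11−1)/6)² = 2.778
te_E = (7 + 4·8 + 9)/6 = 48/6 = 8; σ²_E = ((9−7)/6)² = 0.111
te_F = (6 + 4·9 + 24)/6 = 66/6 = 11; σ²_F = ((24−6)/6)² = 9.000

Forward pass:
ES_A = 0; EF_A = 14
ES_B = 0; EF_B = 5
ES_C = 0; EF_C = 11
ES_D = 0; EF_D = 4
ES_E = 11; EF_E = 11+8 = 19
ES_F = max(EF_A=14, EF_B=5, EF_D=4, EF_E=19) = 19; EF_F = 19+11 = 30
Expected project duration μ = 30 weeks. Critical path: C → E → F.

Variance along critical path = 2.778 + 0.111 + 9.000 = 11.889; σ = 3.448 weeks.
D = μ + z·σ = 30 + 1.645·3.448 = 35.7 weeks

35.7 weeks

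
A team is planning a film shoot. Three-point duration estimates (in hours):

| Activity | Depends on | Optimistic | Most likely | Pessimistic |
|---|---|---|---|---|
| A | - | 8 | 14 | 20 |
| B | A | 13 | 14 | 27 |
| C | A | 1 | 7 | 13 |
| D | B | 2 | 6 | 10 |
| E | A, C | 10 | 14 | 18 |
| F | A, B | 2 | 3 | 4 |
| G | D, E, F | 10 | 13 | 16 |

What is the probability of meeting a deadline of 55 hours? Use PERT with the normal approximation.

0.957

te_A = (8 + 4·14 + 20)/6 = 84/6 = 14; σ²_A = ((20−8)/6)² = 4.000
te_B = (13 + 4·14 + 27)/6 = 96/6 = 16; σ²_B = ((27−13)/6)² = 5.444
te_C = (1 + 4·7 + 13)/6 = 42/6 = 7; σ²_C = ((13−1)/6)² = 4.000
te_D = (2 + 4·6 + 10)/6 = 36/6 = 6; σ²_D = ((10−2)/6)² = 1.778
te_E = (10 + 4·14 + 18)/6 = 84/6 = 14; σ²_E = ((18−10)/6)² = 1.778
te_F = (2 + 4·3 + 4)/6 = 18/6 = 3; σ²_F = ((4−2)/6)² = 0.111
te_G = (10 + 4·13 + 16)/6 = 78/6 = 13; σ²_G = ((16−10)/6)² = 1.000

Forward pass:
ES_A = 0; EF_A = 14
ES_B = 14; EF_B = 14+16 = 30
ES_C = 14; EF_C = 14+7 = 21
ES_D = 30; EF_D = 30+6 = 36
ES_E = max(EF_A=14, EF_C=21) = 21; EF_E = 21+14 = 35
ES_F = max(EF_A=14, EF_B=30) = 30; EF_F = 30+3 = 33
ES_G = max(EF_D=36, EF_E=35, EF_F=33) = 36; EF_G = 36+13 = 49
Expected project duration μ = 49 hours. Critical path: A → B → D → G.

Variance along critical path = 4.000 + 5.444 + 1.778 + 1.000 = 12.222; σ = √12.222 = 3.496 hours.
Z = (55 − 49) / 3.496 = 1.716
P(T ≤ 55) = Φ(1.716) ≈ 0.957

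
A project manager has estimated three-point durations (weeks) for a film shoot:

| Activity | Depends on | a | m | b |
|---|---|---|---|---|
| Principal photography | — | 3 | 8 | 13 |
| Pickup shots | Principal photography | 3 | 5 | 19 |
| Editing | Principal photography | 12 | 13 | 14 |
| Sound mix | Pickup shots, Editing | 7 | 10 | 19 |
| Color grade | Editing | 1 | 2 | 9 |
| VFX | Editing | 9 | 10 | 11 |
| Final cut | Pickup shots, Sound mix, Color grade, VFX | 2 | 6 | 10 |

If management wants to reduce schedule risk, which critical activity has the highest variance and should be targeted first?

te_Principal photography = (3 + 4·8 + 13)/6 = 48/6 = 8; σ²_Principal photography = ((13−3)/6)² = 2.778
te_Pickup shots = (3 + 4·5 + 19)/6 = 42/6 = 7; σ²_Pickup shots = ((19−3)/6)² = 7.111
te_Editing = (12 + 4·13 + 14)/6 = 78/6 = 13; σ²_Editing = ((14−12)/6)² = 0.111
te_Sound mix = (7 + 4·10 + 19)/6 = 66/6 = 11; σ²_Sound mix = ((19−7)/6)² = 4.000
te_Color grade = (1 + 4·2 + 9)/6 = 18/6 = 3; σ²_Color grade = ((9−1)/6)² = 1.778
te_VFX = (9 + 4·10 + 11)/6 = 60/6 = 10; σ²_VFX = ((11−9)/6)² = 0.111
te_Final cut = (2 + 4·6 + 10)/6 = 36/6 = 6; σ²_Final cut = ((10−2)/6)² = 1.778

Forward pass:
ES_Principal photography = 0; EF_Principal photography = 8
ES_Pickup shots = 8; EF_Pickup shots = 8+7 = 15
ES_Editing = 8; EF_Editing = 8+13 = 21
ES_Sound mix = max(EF_Pickup shots=15, EF_Editing=21) = 21; EF_Sound mix = 21+11 = 32
ES_Color grade = 21; EF_Color grade = 21+3 = 24
ES_VFX = 21; EF_VFX = 21+10 = 31
ES_Final cut = max(EF_Pickup shots=15, EF_Sound mix=32, EF_Color grade=24, EF_VFX=31) = 32; EF_Final cut = 32+6 = 38
Expected project duration μ = 38 weeks. Critical path: Principal photography → Editing → Sound mix → Final cut.

Variances on critical path: σ²_Principal photography=2.778, σ²_Editing=0.111, σ²_Sound mix=4.000, σ²_Final cut=1.778.
Largest is σ²_Sound mix = 4.000.

Sound mix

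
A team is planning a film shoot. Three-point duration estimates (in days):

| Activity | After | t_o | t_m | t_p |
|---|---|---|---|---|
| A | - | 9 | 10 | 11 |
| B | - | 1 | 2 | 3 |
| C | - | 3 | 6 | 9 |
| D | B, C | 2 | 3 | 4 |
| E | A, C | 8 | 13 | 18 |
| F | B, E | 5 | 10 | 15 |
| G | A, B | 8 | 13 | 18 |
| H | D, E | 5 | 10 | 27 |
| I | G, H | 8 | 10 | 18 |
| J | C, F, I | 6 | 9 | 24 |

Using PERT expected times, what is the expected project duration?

57 days

te_A = (9 + 4·10 + 11)/6 = 60/6 = 10
te_B = (1 + 4·2 + 3)/6 = 12/6 = 2
te_C = (3 + 4·6 + 9)/6 = 36/6 = 6
te_D = (2 + 4·3 + 4)/6 = 18/6 = 3
te_E = (8 + 4·13 + 18)/6 = 78/6 = 13
te_F = (5 + 4·10 + 15)/6 = 60/6 = 10
te_G = (8 + 4·13 + 18)/6 = 78/6 = 13
te_H = (5 + 4·10 + 27)/6 = 72/6 = 12
te_I = (8 + 4·10 + 18)/6 = 66/6 = 11
te_J = (6 + 4·9 + 24)/6 = 66/6 = 11

Forward pass:
ES_A = 0; EF_A = 10
ES_B = 0; EF_B = 2
ES_C = 0; EF_C = 6
ES_D = max(EF_B=2, EF_C=6) = 6; EF_D = 6+3 = 9
ES_E = max(EF_A=10, EF_C=6) = 10; EF_E = 10+13 = 23
ES_F = max(EF_B=2, EF_E=23) = 23; EF_F = 23+10 = 33
ES_G = max(EF_A=10, EF_B=2) = 10; EF_G = 10+13 = 23
ES_H = max(EF_D=9, EF_E=23) = 23; EF_H = 23+12 = 35
ES_I = max(EF_G=23, EF_H=35) = 35; EF_I = 35+11 = 46
ES_J = max(EF_C=6, EF_F=33, EF_I=46) = 46; EF_J = 46+11 = 57
Expected project duration μ = 57 days. Critical path: A → E → H → I → J.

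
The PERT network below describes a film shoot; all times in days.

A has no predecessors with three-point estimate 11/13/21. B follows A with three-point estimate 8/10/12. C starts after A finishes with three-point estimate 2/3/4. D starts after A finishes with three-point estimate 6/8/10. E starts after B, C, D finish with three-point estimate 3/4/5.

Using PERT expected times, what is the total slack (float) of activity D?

te_A = (11 + 4·13 + 21)/6 = 84/6 = 14
te_B = (8 + 4·10 + 12)/6 = 60/6 = 10
te_C = (2 + 4·3 + 4)/6 = 18/6 = 3
te_D = (6 + 4·8 + 10)/6 = 48/6 = 8
te_E = (3 + 4·4 + 5)/6 = 24/6 = 4

Forward pass:
ES_A = 0; EF_A = 14
ES_B = 14; EF_B = 14+10 = 24
ES_C = 14; EF_C = 14+3 = 17
ES_D = 14; EF_D = 14+8 = 22
ES_E = max(EF_B=24, EF_C=17, EF_D=22) = 24; EF_E = 24+4 = 28
Expected project duration μ = 28 days. Critical path: A → B → E.

Backward pass:
LF_E = 28; LS_E = 28−4 = 24
LF_D = LS_E = 24; LS_D = 24−8 = 16
LF_C = LS_E = 24; LS_C = 24−3 = 21
LF_B = LS_E = 24; LS_B = 24−10 = 14
LF_A = min(LS_B=14, LS_C=21, LS_D=16) = 14; LS_A = 14−14 = 0
Slack_D = LS_D − ES_D = 16 − 14 = 2

2 days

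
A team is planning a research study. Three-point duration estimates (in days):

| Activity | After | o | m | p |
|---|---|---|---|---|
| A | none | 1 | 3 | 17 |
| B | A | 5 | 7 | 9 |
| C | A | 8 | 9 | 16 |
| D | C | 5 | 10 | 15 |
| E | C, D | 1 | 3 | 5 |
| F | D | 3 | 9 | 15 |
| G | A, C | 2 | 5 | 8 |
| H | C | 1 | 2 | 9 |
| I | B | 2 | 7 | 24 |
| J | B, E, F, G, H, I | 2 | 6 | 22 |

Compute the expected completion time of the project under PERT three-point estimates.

42 days

te_A = (1 + 4·3 + 17)/6 = 30/6 = 5
te_B = (5 + 4·7 + 9)/6 = 42/6 = 7
te_C = (8 + 4·9 + 16)/6 = 60/6 = 10
te_D = (5 + 4·10 + 15)/6 = 60/6 = 10
te_E = (1 + 4·3 + 5)/6 = 18/6 = 3
te_F = (3 + 4·9 + 15)/6 = 54/6 = 9
te_G = (2 + 4·5 + 8)/6 = 30/6 = 5
te_H = (1 + 4·2 + 9)/6 = 18/6 = 3
te_I = (2 + 4·7 + 24)/6 = 54/6 = 9
te_J = (2 + 4·6 + 22)/6 = 48/6 = 8

Forward pass:
ES_A = 0; EF_A = 5
ES_B = 5; EF_B = 5+7 = 12
ES_C = 5; EF_C = 5+10 = 15
ES_D = 15; EF_D = 15+10 = 25
ES_E = max(EF_C=15, EF_D=25) = 25; EF_E = 25+3 = 28
ES_F = 25; EF_F = 25+9 = 34
ES_G = max(EF_A=5, EF_C=15) = 15; EF_G = 15+5 = 20
ES_H = 15; EF_H = 15+3 = 18
ES_I = 12; EF_I = 12+9 = 21
ES_J = max(EF_B=12, EF_E=28, EF_F=34, EF_G=20, EF_H=18, EF_I=21) = 34; EF_J = 34+8 = 42
Expected project duration μ = 42 days. Critical path: A → C → D → F → J.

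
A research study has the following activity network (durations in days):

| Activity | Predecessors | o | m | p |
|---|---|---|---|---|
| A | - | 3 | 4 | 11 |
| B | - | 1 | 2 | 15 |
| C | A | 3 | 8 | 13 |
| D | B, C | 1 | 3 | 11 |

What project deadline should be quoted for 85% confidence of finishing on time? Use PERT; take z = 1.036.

te_A = (3 + 4·4 + 11)/6 = 30/6 = 5; σ²_A = ((11−3)/6)² = 1.778
te_B = (1 + 4·2 + 15)/6 = 24/6 = 4; σ²_B = ((15−1)/6)² = 5.444
te_C = (3 + 4·8 + 13)/6 = 48/6 = 8; σ²_C = ((13−3)/6)² = 2.778
te_D = (1 + 4·3 + 11)/6 = 24/6 = 4; σ²_D = ((11−1)/6)² = 2.778

Forward pass:
ES_A = 0; EF_A = 5
ES_B = 0; EF_B = 4
ES_C = 5; EF_C = 5+8 = 13
ES_D = max(EF_B=4, EF_C=13) = 13; EF_D = 13+4 = 17
Expected project duration μ = 17 days. Critical path: A → C → D.

Variance along critical path = 1.778 + 2.778 + 2.778 = 7.333; σ = 2.708 days.
D = μ + z·σ = 17 + 1.036·2.708 = 19.8 days

19.8 days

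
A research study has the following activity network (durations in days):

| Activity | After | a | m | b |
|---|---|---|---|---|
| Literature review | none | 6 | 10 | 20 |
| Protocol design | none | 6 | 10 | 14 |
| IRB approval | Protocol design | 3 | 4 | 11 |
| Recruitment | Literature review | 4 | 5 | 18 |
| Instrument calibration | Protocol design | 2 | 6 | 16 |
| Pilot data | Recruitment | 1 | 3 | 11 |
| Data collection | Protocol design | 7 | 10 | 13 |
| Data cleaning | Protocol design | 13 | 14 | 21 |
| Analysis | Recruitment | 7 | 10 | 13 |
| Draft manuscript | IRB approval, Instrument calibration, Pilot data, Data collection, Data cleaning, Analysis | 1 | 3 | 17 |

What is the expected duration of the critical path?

33 days

te_Literature review = (6 + 4·10 + 20)/6 = 66/6 = 11
te_Protocol design = (6 + 4·10 + 14)/6 = 60/6 = 10
te_IRB approval = (3 + 4·4 + 11)/6 = 30/6 = 5
te_Recruitment = (4 + 4·5 + 18)/6 = 42/6 = 7
te_Instrument calibration = (2 + 4·6 + 16)/6 = 42/6 = 7
te_Pilot data = (1 + 4·3 + 11)/6 = 24/6 = 4
te_Data collection = (7 + 4·10 + 13)/6 = 60/6 = 10
te_Data cleaning = (13 + 4·14 + 21)/6 = 90/6 = 15
te_Analysis = (7 + 4·10 + 13)/6 = 60/6 = 10
te_Draft manuscript = (1 + 4·3 + 17)/6 = 30/6 = 5

Forward pass:
ES_Literature review = 0; EF_Literature review = 11
ES_Protocol design = 0; EF_Protocol design = 10
ES_IRB approval = 10; EF_IRB approval = 10+5 = 15
ES_Recruitment = 11; EF_Recruitment = 11+7 = 18
ES_Instrument calibration = 10; EF_Instrument calibration = 10+7 = 17
ES_Pilot data = 18; EF_Pilot data = 18+4 = 22
ES_Data collection = 10; EF_Data collection = 10+10 = 20
ES_Data cleaning = 10; EF_Data cleaning = 10+15 = 25
ES_Analysis = 18; EF_Analysis = 18+10 = 28
ES_Draft manuscript = max(EF_IRB approval=15, EF_Instrument calibration=17, EF_Pilot data=22, EF_Data collection=20, EF_Data cleaning=25, EF_Analysis=28) = 28; EF_Draft manuscript = 28+5 = 33
Expected project duration μ = 33 days. Critical path: Literature review → Recruitment → Analysis → Draft manuscript.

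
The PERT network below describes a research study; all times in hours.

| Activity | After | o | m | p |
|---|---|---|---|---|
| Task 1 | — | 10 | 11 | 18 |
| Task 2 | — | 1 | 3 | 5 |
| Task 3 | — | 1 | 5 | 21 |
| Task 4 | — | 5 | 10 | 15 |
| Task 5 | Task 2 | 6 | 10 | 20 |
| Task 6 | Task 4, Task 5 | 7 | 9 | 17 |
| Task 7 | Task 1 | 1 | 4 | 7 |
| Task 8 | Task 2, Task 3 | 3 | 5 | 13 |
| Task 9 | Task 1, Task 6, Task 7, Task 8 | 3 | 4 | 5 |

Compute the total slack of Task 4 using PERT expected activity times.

te_Task 1 = (10 + 4·11 + 18)/6 = 72/6 = 12
te_Task 2 = (1 + 4·3 + 5)/6 = 18/6 = 3
te_Task 3 = (1 + 4·5 + 21)/6 = 42/6 = 7
te_Task 4 = (5 + 4·10 + 15)/6 = 60/6 = 10
te_Task 5 = (6 + 4·10 + 20)/6 = 66/6 = 11
te_Task 6 = (7 + 4·9 + 17)/6 = 60/6 = 10
te_Task 7 = (1 + 4·4 + 7)/6 = 24/6 = 4
te_Task 8 = (3 + 4·5 + 13)/6 = 36/6 = 6
te_Task 9 = (3 + 4·4 + 5)/6 = 24/6 = 4

Forward pass:
ES_Task 1 = 0; EF_Task 1 = 12
ES_Task 2 = 0; EF_Task 2 = 3
ES_Task 3 = 0; EF_Task 3 = 7
ES_Task 4 = 0; EF_Task 4 = 10
ES_Task 5 = 3; EF_Task 5 = 3+11 = 14
ES_Task 6 = max(EF_Task 4=10, EF_Task 5=14) = 14; EF_Task 6 = 14+10 = 24
ES_Task 7 = 12; EF_Task 7 = 12+4 = 16
ES_Task 8 = max(EF_Task 2=3, EF_Task 3=7) = 7; EF_Task 8 = 7+6 = 13
ES_Task 9 = max(EF_Task 1=12, EF_Task 6=24, EF_Task 7=16, EF_Task 8=13) = 24; EF_Task 9 = 24+4 = 28
Expected project duration μ = 28 hours. Critical path: Task 2 → Task 5 → Task 6 → Task 9.

Backward pass:
LF_Task 9 = 28; LS_Task 9 = 28−4 = 24
LF_Task 8 = LS_Task 9 = 24; LS_Task 8 = 24−6 = 18
LF_Task 7 = LS_Task 9 = 24; LS_Task 7 = 24−4 = 20
LF_Task 6 = LS_Task 9 = 24; LS_Task 6 = 24−10 = 14
LF_Task 5 = LS_Task 6 = 14; LS_Task 5 = 14−11 = 3
LF_Task 4 = LS_Task 6 = 14; LS_Task 4 = 14−10 = 4
LF_Task 3 = LS_Task 8 = 18; LS_Task 3 = 18−7 = 11
LF_Task 2 = min(LS_Task 5=3, LS_Task 8=18) = 3; LS_Task 2 = 3−3 = 0
LF_Task 1 = min(LS_Task 7=20, LS_Task 9=24) = 20; LS_Task 1 = 20−12 = 8
Slack_Task 4 = LS_Task 4 − ES_Task 4 = 4 − 0 = 4

4 hours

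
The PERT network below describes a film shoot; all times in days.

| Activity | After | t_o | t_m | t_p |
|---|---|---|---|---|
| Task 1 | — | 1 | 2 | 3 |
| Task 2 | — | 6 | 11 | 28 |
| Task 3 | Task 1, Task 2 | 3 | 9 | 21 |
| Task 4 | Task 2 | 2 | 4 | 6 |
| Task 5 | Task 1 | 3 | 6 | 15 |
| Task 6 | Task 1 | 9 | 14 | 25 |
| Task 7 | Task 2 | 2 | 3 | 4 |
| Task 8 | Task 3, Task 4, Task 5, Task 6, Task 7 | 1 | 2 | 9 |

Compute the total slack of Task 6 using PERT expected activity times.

6 days

te_Task 1 = (1 + 4·2 + 3)/6 = 12/6 = 2
te_Task 2 = (6 + 4·11 + 28)/6 = 78/6 = 13
te_Task 3 = (3 + 4·9 + 21)/6 = 60/6 = 10
te_Task 4 = (2 + 4·4 + 6)/6 = 24/6 = 4
te_Task 5 = (3 + 4·6 + 15)/6 = 42/6 = 7
te_Task 6 = (9 + 4·14 + 25)/6 = 90/6 = 15
te_Task 7 = (2 + 4·3 + 4)/6 = 18/6 = 3
te_Task 8 = (1 + 4·2 + 9)/6 = 18/6 = 3

Forward pass:
ES_Task 1 = 0; EF_Task 1 = 2
ES_Task 2 = 0; EF_Task 2 = 13
ES_Task 3 = max(EF_Task 1=2, EF_Task 2=13) = 13; EF_Task 3 = 13+10 = 23
ES_Task 4 = 13; EF_Task 4 = 13+4 = 17
ES_Task 5 = 2; EF_Task 5 = 2+7 = 9
ES_Task 6 = 2; EF_Task 6 = 2+15 = 17
ES_Task 7 = 13; EF_Task 7 = 13+3 = 16
ES_Task 8 = max(EF_Task 3=23, EF_Task 4=17, EF_Task 5=9, EF_Task 6=17, EF_Task 7=16) = 23; EF_Task 8 = 23+3 = 26
Expected project duration μ = 26 days. Critical path: Task 2 → Task 3 → Task 8.

Backward pass:
LF_Task 8 = 26; LS_Task 8 = 26−3 = 23
LF_Task 7 = LS_Task 8 = 23; LS_Task 7 = 23−3 = 20
LF_Task 6 = LS_Task 8 = 23; LS_Task 6 = 23−15 = 8
LF_Task 5 = LS_Task 8 = 23; LS_Task 5 = 23−7 = 16
LF_Task 4 = LS_Task 8 = 23; LS_Task 4 = 23−4 = 19
LF_Task 3 = LS_Task 8 = 23; LS_Task 3 = 23−10 = 13
LF_Task 2 = min(LS_Task 3=13, LS_Task 4=19, LS_Task 7=20) = 13; LS_Task 2 = 13−13 = 0
LF_Task 1 = min(LS_Task 3=13, LS_Task 5=16, LS_Task 6=8) = 8; LS_Task 1 = 8−2 = 6
Slack_Task 6 = LS_Task 6 − ES_Task 6 = 8 − 2 = 6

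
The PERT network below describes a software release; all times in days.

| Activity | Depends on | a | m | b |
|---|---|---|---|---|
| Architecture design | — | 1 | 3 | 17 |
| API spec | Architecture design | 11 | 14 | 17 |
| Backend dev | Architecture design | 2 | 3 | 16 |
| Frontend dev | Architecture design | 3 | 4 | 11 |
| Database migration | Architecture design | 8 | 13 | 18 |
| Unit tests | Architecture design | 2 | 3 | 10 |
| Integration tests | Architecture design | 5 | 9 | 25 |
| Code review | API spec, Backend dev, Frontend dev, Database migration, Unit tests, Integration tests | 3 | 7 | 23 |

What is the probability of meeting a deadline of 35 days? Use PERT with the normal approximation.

te_Architecture design = (1 + 4·3 + 17)/6 = 30/6 = 5; σ²_Architecture design = ((17−1)/6)² = 7.111
te_API spec = (11 + 4·14 + 17)/6 = 84/6 = 14; σ²_API spec = ((17−11)/6)² = 1.000
te_Backend dev = (2 + 4·3 + 16)/6 = 30/6 = 5; σ²_Backend dev = ((16−2)/6)² = 5.444
te_Frontend dev = (3 + 4·4 + 11)/6 = 30/6 = 5; σ²_Frontend dev = ((11−3)/6)² = 1.778
te_Database migration = (8 + 4·13 + 18)/6 = 78/6 = 13; σ²_Database migration = ((18−8)/6)² = 2.778
te_Unit tests = (2 + 4·3 + 10)/6 = 24/6 = 4; σ²_Unit tests = ((10−2)/6)² = 1.778
te_Integration tests = (5 + 4·9 + 25)/6 = 66/6 = 11; σ²_Integration tests = ((25−5)/6)² = 11.111
te_Code review = (3 + 4·7 + 23)/6 = 54/6 = 9; σ²_Code review = ((23−3)/6)² = 11.111

Forward pass:
ES_Architecture design = 0; EF_Architecture design = 5
ES_API spec = 5; EF_API spec = 5+14 = 19
ES_Backend dev = 5; EF_Backend dev = 5+5 = 10
ES_Frontend dev = 5; EF_Frontend dev = 5+5 = 10
ES_Database migration = 5; EF_Database migration = 5+13 = 18
ES_Unit tests = 5; EF_Unit tests = 5+4 = 9
ES_Integration tests = 5; EF_Integration tests = 5+11 = 16
ES_Code review = max(EF_API spec=19, EF_Backend dev=10, EF_Frontend dev=10, EF_Database migration=18, EF_Unit tests=9, EF_Integration tests=16) = 19; EF_Code review = 19+9 = 28
Expected project duration μ = 28 days. Critical path: Architecture design → API spec → Code review.

Variance along critical path = 7.111 + 1.000 + 11.111 = 19.222; σ = √19.222 = 4.384 days.
Z = (35 − 28) / 4.384 = 1.597
P(T ≤ 35) = Φ(1.597) ≈ 0.945

0.945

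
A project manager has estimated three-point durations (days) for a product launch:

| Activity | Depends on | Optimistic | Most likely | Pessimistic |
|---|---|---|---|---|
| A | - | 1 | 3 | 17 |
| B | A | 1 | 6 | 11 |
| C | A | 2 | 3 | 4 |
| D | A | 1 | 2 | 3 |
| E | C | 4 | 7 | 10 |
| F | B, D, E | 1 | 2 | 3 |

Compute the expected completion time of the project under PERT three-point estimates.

17 days

te_A = (1 + 4·3 + 17)/6 = 30/6 = 5
te_B = (1 + 4·6 + 11)/6 = 36/6 = 6
te_C = (2 + 4·3 + 4)/6 = 18/6 = 3
te_D = (1 + 4·2 + 3)/6 = 12/6 = 2
te_E = (4 + 4·7 + 10)/6 = 42/6 = 7
te_F = (1 + 4·2 + 3)/6 = 12/6 = 2

Forward pass:
ES_A = 0; EF_A = 5
ES_B = 5; EF_B = 5+6 = 11
ES_C = 5; EF_C = 5+3 = 8
ES_D = 5; EF_D = 5+2 = 7
ES_E = 8; EF_E = 8+7 = 15
ES_F = max(EF_B=11, EF_D=7, EF_E=15) = 15; EF_F = 15+2 = 17
Expected project duration μ = 17 days. Critical path: A → C → E → F.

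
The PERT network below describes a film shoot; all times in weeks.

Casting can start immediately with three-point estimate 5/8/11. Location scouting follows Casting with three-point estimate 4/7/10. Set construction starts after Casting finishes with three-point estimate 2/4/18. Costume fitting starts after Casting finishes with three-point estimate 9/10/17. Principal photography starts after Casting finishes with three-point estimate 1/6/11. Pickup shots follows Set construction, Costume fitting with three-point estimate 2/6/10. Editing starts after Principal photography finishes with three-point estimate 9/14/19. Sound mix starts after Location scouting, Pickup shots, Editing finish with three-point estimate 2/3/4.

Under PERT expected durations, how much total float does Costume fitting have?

te_Casting = (5 + 4·8 + 11)/6 = 48/6 = 8
te_Location scouting = (4 + 4·7 + 10)/6 = 42/6 = 7
te_Set construction = (2 + 4·4 + 18)/6 = 36/6 = 6
te_Costume fitting = (9 + 4·10 + 17)/6 = 66/6 = 11
te_Principal photography = (1 + 4·6 + 11)/6 = 36/6 = 6
te_Pickup shots = (2 + 4·6 + 10)/6 = 36/6 = 6
te_Editing = (9 + 4·14 + 19)/6 = 84/6 = 14
te_Sound mix = (2 + 4·3 + 4)/6 = 18/6 = 3

Forward pass:
ES_Casting = 0; EF_Casting = 8
ES_Location scouting = 8; EF_Location scouting = 8+7 = 15
ES_Set construction = 8; EF_Set construction = 8+6 = 14
ES_Costume fitting = 8; EF_Costume fitting = 8+11 = 19
ES_Principal photography = 8; EF_Principal photography = 8+6 = 14
ES_Pickup shots = max(EF_Set construction=14, EF_Costume fitting=19) = 19; EF_Pickup shots = 19+6 = 25
ES_Editing = 14; EF_Editing = 14+14 = 28
ES_Sound mix = max(EF_Location scouting=15, EF_Pickup shots=25, EF_Editing=28) = 28; EF_Sound mix = 28+3 = 31
Expected project duration μ = 31 weeks. Critical path: Casting → Principal photography → Editing → Sound mix.

Backward pass:
LF_Sound mix = 31; LS_Sound mix = 31−3 = 28
LF_Editing = LS_Sound mix = 28; LS_Editing = 28−14 = 14
LF_Pickup shots = LS_Sound mix = 28; LS_Pickup shots = 28−6 = 22
LF_Principal photography = LS_Editing = 14; LS_Principal photography = 14−6 = 8
LF_Costume fitting = LS_Pickup shots = 22; LS_Costume fitting = 22−11 = 11
LF_Set construction = LS_Pickup shots = 22; LS_Set construction = 22−6 = 16
LF_Location scouting = LS_Sound mix = 28; LS_Location scouting = 28−7 = 21
LF_Casting = min(LS_Location scouting=21, LS_Set construction=16, LS_Costume fitting=11, LS_Principal photography=8) = 8; LS_Casting = 8−8 = 0
Slack_Costume fitting = LS_Costume fitting − ES_Costume fitting = 11 − 8 = 3

3 weeks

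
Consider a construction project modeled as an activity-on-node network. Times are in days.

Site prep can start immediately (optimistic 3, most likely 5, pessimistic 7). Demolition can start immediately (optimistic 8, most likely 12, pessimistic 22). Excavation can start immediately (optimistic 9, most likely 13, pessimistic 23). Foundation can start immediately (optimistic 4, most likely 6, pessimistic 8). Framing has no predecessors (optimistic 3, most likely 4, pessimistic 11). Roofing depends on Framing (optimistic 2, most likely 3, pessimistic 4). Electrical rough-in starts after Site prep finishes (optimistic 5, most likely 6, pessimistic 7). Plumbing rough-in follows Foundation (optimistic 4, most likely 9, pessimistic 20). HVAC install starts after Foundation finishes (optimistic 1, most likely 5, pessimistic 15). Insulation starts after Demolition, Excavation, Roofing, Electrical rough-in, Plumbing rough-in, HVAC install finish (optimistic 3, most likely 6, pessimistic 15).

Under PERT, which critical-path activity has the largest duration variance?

Plumbing rough-in

te_Site prep = (3 + 4·5 + 7)/6 = 30/6 = 5; σ²_Site prep = ((7−3)/6)² = 0.444
te_Demolition = (8 + 4·12 + 22)/6 = 78/6 = 13; σ²_Demolition = ((22−8)/6)² = 5.444
te_Excavation = (9 + 4·13 + 23)/6 = 84/6 = 14; σ²_Excavation = ((23−9)/6)² = 5.444
te_Foundation = (4 + 4·6 + 8)/6 = 36/6 = 6; σ²_Foundation = ((8−4)/6)² = 0.444
te_Framing = (3 + 4·4 + 11)/6 = 30/6 = 5; σ²_Framing = ((11−3)/6)² = 1.778
te_Roofing = (2 + 4·3 + 4)/6 = 18/6 = 3; σ²_Roofing = ((4−2)/6)² = 0.111
te_Electrical rough-in = (5 + 4·6 + 7)/6 = 36/6 = 6; σ²_Electrical rough-in = ((7−5)/6)² = 0.111
te_Plumbing rough-in = (4 + 4·9 + 20)/6 = 60/6 = 10; σ²_Plumbing rough-in = ((20−4)/6)² = 7.111
te_HVAC install = (1 + 4·5 + 15)/6 = 36/6 = 6; σ²_HVAC install = ((15−1)/6)² = 5.444
te_Insulation = (3 + 4·6 + 15)/6 = 42/6 = 7; σ²_Insulation = ((15−3)/6)² = 4.000

Forward pass:
ES_Site prep = 0; EF_Site prep = 5
ES_Demolition = 0; EF_Demolition = 13
ES_Excavation = 0; EF_Excavation = 14
ES_Foundation = 0; EF_Foundation = 6
ES_Framing = 0; EF_Framing = 5
ES_Roofing = 5; EF_Roofing = 5+3 = 8
ES_Electrical rough-in = 5; EF_Electrical rough-in = 5+6 = 11
ES_Plumbing rough-in = 6; EF_Plumbing rough-in = 6+10 = 16
ES_HVAC install = 6; EF_HVAC install = 6+6 = 12
ES_Insulation = max(EF_Demolition=13, EF_Excavation=14, EF_Roofing=8, EF_Electrical rough-in=11, EF_Plumbing rough-in=16, EF_HVAC install=12) = 16; EF_Insulation = 16+7 = 23
Expected project duration μ = 23 days. Critical path: Foundation → Plumbing rough-in → Insulation.

Variances on critical path: σ²_Foundation=0.444, σ²_Plumbing rough-in=7.111, σ²_Insulation=4.000.
Largest is σ²_Plumbing rough-in = 7.111.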